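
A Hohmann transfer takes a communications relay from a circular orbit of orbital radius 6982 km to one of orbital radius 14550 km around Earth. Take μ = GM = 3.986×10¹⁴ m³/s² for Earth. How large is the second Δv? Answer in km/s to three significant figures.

r₁ = 6982 km = 6.982×10⁶ m.
r₂ = 14550 km = 1.455×10⁷ m.
Transfer ellipse a_t = (r₁ + r₂)/2 = 1.077×10⁷ m.
At r₁: circular v_c1 = √(μ/r₁) = 7556 m/s; transfer-perigee v_p = √[μ(2/r₁ − 1/a_t)] = 8784 m/s.
At r₂: circular v_c2 = √(μ/r₂) = 5234 m/s; transfer-apogee v_a = √[μ(2/r₂ − 1/a_t)] = 4215 m/s.
Δv₂ = v_c2 − v_a = 1019 m/s.
= 1.019 km/s.

Δv ≈ 1.02 km/s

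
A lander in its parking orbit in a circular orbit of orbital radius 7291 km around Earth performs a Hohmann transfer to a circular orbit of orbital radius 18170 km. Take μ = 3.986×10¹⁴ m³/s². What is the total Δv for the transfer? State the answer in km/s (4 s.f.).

r₁ = 7291 km = 7.291×10⁶ m.
r₂ = 18170 km = 1.817×10⁷ m.
Transfer ellipse a_t = (r₁ + r₂)/2 = 1.273×10⁷ m.
At r₁: circular v_c1 = √(μ/r₁) = 7394 m/s; transfer-perigee v_p = √[μ(2/r₁ − 1/a_t)] = 8833 m/s.
Δv₁ = v_p − v_c1 = 1440 m/s.
At r₂: circular v_c2 = √(μ/r₂) = 4684 m/s; transfer-apogee v_a = √[μ(2/r₂ − 1/a_t)] = 3545 m/s.
Δv₂ = v_c2 − v_a = 1139 m/s.
Total Δv = Δv₁ + Δv₂ = 2579 m/s = 2.579 km/s.

Δv_total ≈ 2.579 km/s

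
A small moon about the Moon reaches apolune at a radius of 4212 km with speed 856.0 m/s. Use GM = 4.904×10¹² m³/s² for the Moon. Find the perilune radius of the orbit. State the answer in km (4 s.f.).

r_a = 4.212×10⁶ m.
Specific energy ε = v²/2 − μ/r = -7.979×10⁵ J/kg, so a = −μ/(2ε) = 3.073×10⁶ m.
The apsides satisfy r_p + r_a = 2a, so the perilune radius is 2a − r_a = 1.934×10⁶ m = 1933.9 km.

perilune radius ≈ 1934 km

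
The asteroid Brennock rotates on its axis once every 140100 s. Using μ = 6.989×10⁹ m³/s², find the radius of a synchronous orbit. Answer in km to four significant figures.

A synchronous orbit has period T, so by Kepler's third law a = (μT²/4π²)^(1/3).
μT²/4π² = 6.989×10⁹ × (1.401×10⁵)² / 39.48 = 3.475×10¹⁸ m³.
a = 1.515×10⁶ m = 1514.6 km.

r_sync ≈ 1515 km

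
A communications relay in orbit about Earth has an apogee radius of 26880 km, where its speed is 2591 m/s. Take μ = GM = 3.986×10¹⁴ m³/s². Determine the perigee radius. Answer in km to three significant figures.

perigee radius ≈ 7860 km

r_a = 2.688×10⁷ m.
Specific energy ε = v²/2 − μ/r = -1.147×10⁷ J/kg, so a = −μ/(2ε) = 1.737×10⁷ m.
The apsides satisfy r_p + r_a = 2a, so the perigee radius is 2a − r_a = 7.865×10⁶ m = 7864.8 km.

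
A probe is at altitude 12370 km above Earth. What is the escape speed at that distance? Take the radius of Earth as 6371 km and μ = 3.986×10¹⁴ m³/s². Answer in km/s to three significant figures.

v_esc ≈ 6.52 km/s

r = 6371 + 12370 = 18741 km = 1.8741×10⁷ m.
Escape speed v_esc = √(2μ/r) = √(2 × 3.986×10¹⁴ / 1.874×10⁷) = √(4.254×10⁷) = 6522 m/s.
= 6.522 km/s.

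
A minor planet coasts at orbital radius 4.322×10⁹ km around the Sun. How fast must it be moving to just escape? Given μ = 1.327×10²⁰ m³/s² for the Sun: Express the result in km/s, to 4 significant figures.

v_esc ≈ 7.836 km/s

r = 4.322×10⁹ km = 4.322×10¹² m.
Escape speed v_esc = √(2μ/r) = √(2 × 1.327×10²⁰ / 4.322×10¹²) = √(6.141×10⁷) = 7836 m/s.
= 7.836 km/s.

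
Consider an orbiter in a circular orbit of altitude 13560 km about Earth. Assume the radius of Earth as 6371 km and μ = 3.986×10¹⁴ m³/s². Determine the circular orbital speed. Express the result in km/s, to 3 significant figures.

r = 6371 + 13560 = 19931 km = 1.9931×10⁷ m.
For a circular orbit v = √(μ/r) = √(3.986×10¹⁴ / 1.993×10⁷) = √(2.000×10⁷) = 4472 m/s.
That is 4.472 km/s.

v ≈ 4.47 km/s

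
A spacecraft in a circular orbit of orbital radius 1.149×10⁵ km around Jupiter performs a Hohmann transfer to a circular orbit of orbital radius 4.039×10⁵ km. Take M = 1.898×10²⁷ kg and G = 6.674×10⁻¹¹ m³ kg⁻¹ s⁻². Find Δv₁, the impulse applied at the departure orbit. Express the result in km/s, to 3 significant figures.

Δv ≈ 8.23 km/s

μ = GM = 6.674×10⁻¹¹ × 1.898×10²⁷ = 1.267×10¹⁷ m³/s².
r₁ = 1.149×10⁵ km = 1.149×10⁸ m.
r₂ = 4.039×10⁵ km = 4.039×10⁸ m.
Transfer ellipse a_t = (r₁ + r₂)/2 = 2.594×10⁸ m.
At r₁: circular v_c1 = √(μ/r₁) = 33200 m/s; transfer-perijove v_p = √[μ(2/r₁ − 1/a_t)] = 41430 m/s.
Δv₁ = v_p − v_c1 = 8228 m/s.
= 8.228 km/s.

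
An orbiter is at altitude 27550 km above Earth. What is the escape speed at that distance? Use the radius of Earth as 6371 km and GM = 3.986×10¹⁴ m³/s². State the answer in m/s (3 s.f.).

v_esc ≈ 4850 m/s

r = 6371 + 27550 = 33921 km = 3.3921×10⁷ m.
Escape speed v_esc = √(2μ/r) = √(2 × 3.986×10¹⁴ / 3.392×10⁷) = √(2.350×10⁷) = 4848 m/s.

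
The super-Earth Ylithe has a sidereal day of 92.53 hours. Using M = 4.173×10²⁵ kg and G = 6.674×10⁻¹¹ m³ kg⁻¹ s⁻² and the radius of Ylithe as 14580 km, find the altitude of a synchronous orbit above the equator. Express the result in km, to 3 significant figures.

h_sync ≈ 1.84×10⁵ km

μ = GM = 6.674×10⁻¹¹ × 4.173×10²⁵ = 2.785×10¹⁵ m³/s².
T = 92.53 hours = 3.331×10⁵ s.
A synchronous orbit has period T, so by Kepler's third law a = (μT²/4π²)^(1/3).
μT²/4π² = 2.785×10¹⁵ × (3.331×10⁵)² / 39.48 = 7.828×10²⁴ m³.
a = 1.986×10⁸ m = 1.9856×10⁵ km.
Altitude h = a − R = 1.9856×10⁵ − 14580 = 1.8398×10⁵ km.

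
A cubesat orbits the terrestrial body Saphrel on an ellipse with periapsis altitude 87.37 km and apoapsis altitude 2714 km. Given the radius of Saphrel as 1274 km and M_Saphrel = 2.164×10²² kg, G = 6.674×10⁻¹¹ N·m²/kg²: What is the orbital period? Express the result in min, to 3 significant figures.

T ≈ 381 min

μ = GM = 6.674×10⁻¹¹ × 2.164×10²² = 1.444×10¹² m³/s².
r_p = 1274 + 87.37 = 1361.4 km = 1.3614×10⁶ m.
r_a = 1274 + 2714 = 3988.0 km = 3.9880×10⁶ m.
Semi-major axis a = (r_p + r_a)/2 = (1361.4 + 3988.0)/2 = 2674.7 km = 2.675×10⁶ m.
By Kepler's third law T = 2π√(a³/μ) = 2π × 3.640×10³ = 2.287×10⁴ s.
= 381.2 min.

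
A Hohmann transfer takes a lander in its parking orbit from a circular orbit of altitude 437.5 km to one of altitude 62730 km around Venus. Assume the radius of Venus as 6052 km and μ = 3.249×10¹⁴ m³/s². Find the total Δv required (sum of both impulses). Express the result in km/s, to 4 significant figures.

r₁ = 6052 + 437.5 = 6489.5 km = 6.4895×10⁶ m.
r₂ = 6052 + 62730 = 68782 km = 6.8782×10⁷ m.
Transfer ellipse a_t = (r₁ + r₂)/2 = 3.764×10⁷ m.
At r₁: circular v_c1 = √(μ/r₁) = 7076 m/s; transfer-periapsis v_p = √[μ(2/r₁ − 1/a_t)] = 9565 m/s.
Δv₁ = v_p − v_c1 = 2490 m/s.
At r₂: circular v_c2 = √(μ/r₂) = 2173 m/s; transfer-apoapsis v_a = √[μ(2/r₂ − 1/a_t)] = 902.5 m/s.
Δv₂ = v_c2 − v_a = 1271 m/s.
Total Δv = Δv₁ + Δv₂ = 3761 m/s = 3.761 km/s.

Δv_total ≈ 3.761 km/s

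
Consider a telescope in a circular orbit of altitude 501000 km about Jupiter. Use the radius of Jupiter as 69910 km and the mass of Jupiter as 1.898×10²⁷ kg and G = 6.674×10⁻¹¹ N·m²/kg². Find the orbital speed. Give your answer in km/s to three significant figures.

μ = GM = 6.674×10⁻¹¹ × 1.898×10²⁷ = 1.267×10¹⁷ m³/s².
r = 69910 + 501000 = 570910 km = 5.7091×10⁸ m.
For a circular orbit v = √(μ/r) = √(1.267×10¹⁷ / 5.709×10⁸) = √(2.219×10⁸) = 14900 m/s.
That is 14.90 km/s.

v ≈ 14.9 km/s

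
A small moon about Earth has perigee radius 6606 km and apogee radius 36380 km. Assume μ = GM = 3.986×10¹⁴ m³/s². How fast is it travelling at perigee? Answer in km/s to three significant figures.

Semi-major axis a = (r_p + r_a)/2 = 21493 km = 2.149×10⁷ m.
Vis-viva: v² = μ(2/r − 1/a) = 3.986×10¹⁴ × (3.028×10⁻⁷ − 4.653×10⁻⁸) = 1.021×10⁸ m²/s².
v = 10110 m/s = 10.11 km/s.

v ≈ 10.1 km/s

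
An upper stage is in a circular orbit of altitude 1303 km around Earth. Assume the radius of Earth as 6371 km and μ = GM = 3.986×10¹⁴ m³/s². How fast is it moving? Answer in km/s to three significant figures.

r = 6371 + 1303 = 7674.0 km = 7.6740×10⁶ m.
For a circular orbit v = √(μ/r) = √(3.986×10¹⁴ / 7.674×10⁶) = √(5.194×10⁷) = 7207 m/s.
That is 7.207 km/s.

v ≈ 7.21 km/s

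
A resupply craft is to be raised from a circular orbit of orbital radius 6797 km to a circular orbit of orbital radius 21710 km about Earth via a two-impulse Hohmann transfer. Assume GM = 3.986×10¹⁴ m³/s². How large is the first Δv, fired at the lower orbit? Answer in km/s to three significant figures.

Δv ≈ 1.79 km/s

r₁ = 6797 km = 6.797×10⁶ m.
r₂ = 21710 km = 2.171×10⁷ m.
Transfer ellipse a_t = (r₁ + r₂)/2 = 1.425×10⁷ m.
At r₁: circular v_c1 = √(μ/r₁) = 7658 m/s; transfer-perigee v_p = √[μ(2/r₁ − 1/a_t)] = 9451 m/s.
Δv₁ = v_p − v_c1 = 1793 m/s.
= 1.793 km/s.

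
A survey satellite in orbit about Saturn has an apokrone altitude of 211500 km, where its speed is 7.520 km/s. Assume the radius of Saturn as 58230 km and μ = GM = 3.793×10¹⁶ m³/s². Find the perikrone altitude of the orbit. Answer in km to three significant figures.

r_a = 58230 + 211500 = 2.6973×10⁵ km = 2.697×10⁸ m.
Specific energy ε = v²/2 − μ/r = -1.123×10⁸ J/kg, so a = −μ/(2ε) = 1.688×10⁸ m.
The apsides satisfy r_p + r_a = 2a, so the perikrone radius is 2a − r_a = 6.789×10⁷ m = 67885 km.
Perikrone altitude = 67885 − 58230 = 9655.0 km.

perikrone altitude ≈ 9660 km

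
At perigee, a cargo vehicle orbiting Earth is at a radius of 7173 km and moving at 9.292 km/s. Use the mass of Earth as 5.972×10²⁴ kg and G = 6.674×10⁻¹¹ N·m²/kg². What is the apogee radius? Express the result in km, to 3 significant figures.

apogee radius ≈ 25000 km

μ = GM = 6.674×10⁻¹¹ × 5.972×10²⁴ = 3.986×10¹⁴ m³/s².
r_p = 7.173×10⁶ m.
Specific energy ε = v²/2 − μ/r = -1.239×10⁷ J/kg, so a = −μ/(2ε) = 1.608×10⁷ m.
The apsides satisfy r_p + r_a = 2a, so the apogee radius is 2a − r_p = 2.498×10⁷ m = 24983 km.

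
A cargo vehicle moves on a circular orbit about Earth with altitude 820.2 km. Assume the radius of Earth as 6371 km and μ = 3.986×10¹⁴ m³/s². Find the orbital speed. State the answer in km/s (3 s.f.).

v ≈ 7.45 km/s

r = 6371 + 820.2 = 7191.2 km = 7.1912×10⁶ m.
For a circular orbit v = √(μ/r) = √(3.986×10¹⁴ / 7.191×10⁶) = √(5.543×10⁷) = 7445 m/s.
That is 7.445 km/s.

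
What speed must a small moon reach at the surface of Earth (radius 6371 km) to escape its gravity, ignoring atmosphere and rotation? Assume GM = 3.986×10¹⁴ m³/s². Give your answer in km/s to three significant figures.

v_esc ≈ 11.2 km/s

r = R = 6.371×10⁶ m.
Escape speed v_esc = √(2μ/r) = √(2 × 3.986×10¹⁴ / 6.371×10⁶) = √(1.251×10⁸) = 11190 m/s.
= 11.19 km/s.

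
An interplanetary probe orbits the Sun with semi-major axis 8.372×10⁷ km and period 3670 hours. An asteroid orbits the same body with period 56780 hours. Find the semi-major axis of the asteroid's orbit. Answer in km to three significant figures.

a₂ ≈ 5.20×10⁸ km

Kepler's third law: a³ ∝ T², so a₂ = a₁ (T₂/T₁)^(2/3).
T₂/T₁ = 15.47, (T₂/T₁)^(2/3) = 6.209.
a₂ = 8.372×10⁷ × 6.209 = 5.198×10⁸ km.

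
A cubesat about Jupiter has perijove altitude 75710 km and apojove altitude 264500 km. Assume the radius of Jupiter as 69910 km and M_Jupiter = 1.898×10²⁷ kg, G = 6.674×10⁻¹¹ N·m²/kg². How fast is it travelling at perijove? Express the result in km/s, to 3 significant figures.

v ≈ 34.8 km/s

μ = GM = 6.674×10⁻¹¹ × 1.898×10²⁷ = 1.267×10¹⁷ m³/s².
r_p = 69910 + 75710 = 145620 km = 1.4562×10⁸ m.
r_a = 69910 + 264500 = 334410 km = 3.3441×10⁸ m.
Semi-major axis a = (r_p + r_a)/2 = 2.4002×10⁵ km = 2.400×10⁸ m.
Vis-viva: v² = μ(2/r − 1/a) = 1.267×10¹⁷ × (1.373×10⁻⁸ − 4.166×10⁻⁹) = 1.212×10⁹ m²/s².
v = 34810 m/s = 34.81 km/s.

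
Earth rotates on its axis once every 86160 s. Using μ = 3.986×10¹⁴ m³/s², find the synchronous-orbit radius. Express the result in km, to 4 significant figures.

r_sync ≈ 42160 km

A synchronous orbit has period T, so by Kepler's third law a = (μT²/4π²)^(1/3).
μT²/4π² = 3.986×10¹⁴ × (8.616×10⁴)² / 39.48 = 7.495×10²² m³.
a = 4.216×10⁷ m = 42163 km.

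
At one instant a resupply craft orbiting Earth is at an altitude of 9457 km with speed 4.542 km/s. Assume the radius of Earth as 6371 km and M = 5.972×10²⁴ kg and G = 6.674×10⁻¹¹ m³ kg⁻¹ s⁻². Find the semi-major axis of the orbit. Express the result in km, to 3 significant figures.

a ≈ 13400 km

μ = GM = 6.674×10⁻¹¹ × 5.972×10²⁴ = 3.986×10¹⁴ m³/s².
r = 6371 + 9457 = 15828 km = 1.583×10⁷ m.
Specific orbital energy ε = v²/2 − μ/r = (4542)²/2 − 3.986×10¹⁴/1.583×10⁷ = -1.487×10⁷ J/kg.
Since ε = −μ/(2a), a = −μ/(2ε) = 1.340×10⁷ m = 13405 km.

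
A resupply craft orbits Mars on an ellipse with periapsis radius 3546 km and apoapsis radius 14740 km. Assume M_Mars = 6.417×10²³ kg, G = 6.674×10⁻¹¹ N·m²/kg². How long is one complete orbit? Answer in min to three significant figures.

T ≈ 442 min

μ = GM = 6.674×10⁻¹¹ × 6.417×10²³ = 4.283×10¹³ m³/s².
Semi-major axis a = (r_p + r_a)/2 = (3546.0 + 14740)/2 = 9143.0 km = 9.143×10⁶ m.
By Kepler's third law T = 2π√(a³/μ) = 2π × 4.224×10³ = 2.654×10⁴ s.
= 442.4 min.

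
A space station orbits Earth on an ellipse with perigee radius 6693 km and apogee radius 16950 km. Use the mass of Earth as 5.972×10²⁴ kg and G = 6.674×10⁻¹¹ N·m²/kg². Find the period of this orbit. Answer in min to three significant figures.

T ≈ 213 min

μ = GM = 6.674×10⁻¹¹ × 5.972×10²⁴ = 3.986×10¹⁴ m³/s².
Semi-major axis a = (r_p + r_a)/2 = (6693.0 + 16950)/2 = 11822 km = 1.182×10⁷ m.
By Kepler's third law T = 2π√(a³/μ) = 2π × 2.036×10³ = 1.279×10⁴ s.
= 213.2 min.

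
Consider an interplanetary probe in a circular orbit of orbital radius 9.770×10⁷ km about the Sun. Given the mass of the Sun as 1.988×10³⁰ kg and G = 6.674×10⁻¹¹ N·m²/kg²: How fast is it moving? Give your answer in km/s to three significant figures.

μ = GM = 6.674×10⁻¹¹ × 1.988×10³⁰ = 1.327×10²⁰ m³/s².
r = 9.770×10⁷ km = 9.770×10¹⁰ m.
For a circular orbit v = √(μ/r) = √(1.327×10²⁰ / 9.770×10¹⁰) = √(1.358×10⁹) = 36850 m/s.
That is 36.85 km/s.

v ≈ 36.9 km/s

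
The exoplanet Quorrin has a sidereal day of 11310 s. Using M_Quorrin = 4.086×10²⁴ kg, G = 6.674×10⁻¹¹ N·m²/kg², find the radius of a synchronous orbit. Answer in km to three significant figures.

r_sync ≈ 9600 km

μ = GM = 6.674×10⁻¹¹ × 4.086×10²⁴ = 2.727×10¹⁴ m³/s².
A synchronous orbit has period T, so by Kepler's third law a = (μT²/4π²)^(1/3).
μT²/4π² = 2.727×10¹⁴ × (1.131×10⁴)² / 39.48 = 8.836×10²⁰ m³.
a = 9.596×10⁶ m = 9595.8 km.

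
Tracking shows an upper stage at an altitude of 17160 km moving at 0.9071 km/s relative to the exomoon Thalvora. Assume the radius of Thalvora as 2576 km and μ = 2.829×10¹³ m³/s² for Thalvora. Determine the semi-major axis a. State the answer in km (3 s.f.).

r = 2576 + 17160 = 19736 km = 1.974×10⁷ m.
Vis-viva rearranged: 1/a = 2/r − v²/μ = 1.013×10⁻⁷ − 2.909×10⁻⁸ = 7.225×10⁻⁸ m⁻¹.
a = 1.384×10⁷ m = 13840 km.

a ≈ 13800 km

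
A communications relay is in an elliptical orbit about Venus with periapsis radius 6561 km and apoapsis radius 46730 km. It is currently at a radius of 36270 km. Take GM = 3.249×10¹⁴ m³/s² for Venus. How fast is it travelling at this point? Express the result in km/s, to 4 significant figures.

v ≈ 2.392 km/s

Semi-major axis a = (r_p + r_a)/2 = 26646 km = 2.665×10⁷ m.
Vis-viva: v² = μ(2/r − 1/a) = 3.249×10¹⁴ × (5.514×10⁻⁸ − 3.753×10⁻⁸) = 5.722×10⁶ m²/s².
v = 2392 m/s = 2.392 km/s.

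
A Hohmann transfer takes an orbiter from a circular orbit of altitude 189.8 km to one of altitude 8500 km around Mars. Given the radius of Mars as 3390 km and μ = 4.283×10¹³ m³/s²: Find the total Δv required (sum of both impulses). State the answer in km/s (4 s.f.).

r₁ = 3390 + 189.8 = 3579.8 km = 3.5798×10⁶ m.
r₂ = 3390 + 8500 = 11890 km = 1.1890×10⁷ m.
Transfer ellipse a_t = (r₁ + r₂)/2 = 7.735×10⁶ m.
At r₁: circular v_c1 = √(μ/r₁) = 3459 m/s; transfer-periapsis v_p = √[μ(2/r₁ − 1/a_t)] = 4289 m/s.
Δv₁ = v_p − v_c1 = 829.6 m/s.
At r₂: circular v_c2 = √(μ/r₂) = 1898 m/s; transfer-apoapsis v_a = √[μ(2/r₂ − 1/a_t)] = 1291 m/s.
Δv₂ = v_c2 − v_a = 606.8 m/s.
Total Δv = Δv₁ + Δv₂ = 1436 m/s = 1.436 km/s.

Δv_total ≈ 1.436 km/s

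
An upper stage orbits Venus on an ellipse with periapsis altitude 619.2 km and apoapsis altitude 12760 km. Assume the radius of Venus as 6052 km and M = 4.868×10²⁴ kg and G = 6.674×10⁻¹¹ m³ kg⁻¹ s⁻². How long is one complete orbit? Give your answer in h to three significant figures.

T ≈ 4.40 h

μ = GM = 6.674×10⁻¹¹ × 4.868×10²⁴ = 3.249×10¹⁴ m³/s².
r_p = 6052 + 619.2 = 6671.2 km = 6.6712×10⁶ m.
r_a = 6052 + 12760 = 18812 km = 1.8812×10⁷ m.
Semi-major axis a = (r_p + r_a)/2 = (6671.2 + 18812)/2 = 12742 km = 1.274×10⁷ m.
By Kepler's third law T = 2π√(a³/μ) = 2π × 2.523×10³ = 1.585×10⁴ s.
= 4.404 h.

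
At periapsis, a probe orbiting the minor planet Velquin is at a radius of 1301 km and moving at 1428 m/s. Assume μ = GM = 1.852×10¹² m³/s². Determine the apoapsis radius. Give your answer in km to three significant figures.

r_p = 1.301×10⁶ m.
Specific energy ε = v²/2 − μ/r = -4.039×10⁵ J/kg, so a = −μ/(2ε) = 2.292×10⁶ m.
The apsides satisfy r_p + r_a = 2a, so the apoapsis radius is 2a − r_p = 3.284×10⁶ m = 3284.0 km.

apoapsis radius ≈ 3280 km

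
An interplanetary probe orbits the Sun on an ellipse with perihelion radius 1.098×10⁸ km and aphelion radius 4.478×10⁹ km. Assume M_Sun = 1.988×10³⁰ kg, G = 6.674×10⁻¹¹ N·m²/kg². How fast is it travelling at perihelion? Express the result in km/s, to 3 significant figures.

v ≈ 48.6 km/s

μ = GM = 6.674×10⁻¹¹ × 1.988×10³⁰ = 1.327×10²⁰ m³/s².
Semi-major axis a = (r_p + r_a)/2 = 2.2939×10⁹ km = 2.294×10¹² m.
Vis-viva: v² = μ(2/r − 1/a) = 1.327×10²⁰ × (1.821×10⁻¹¹ − 4.359×10⁻¹³) = 2.359×10⁹ m²/s².
v = 48570 m/s = 48.57 km/s.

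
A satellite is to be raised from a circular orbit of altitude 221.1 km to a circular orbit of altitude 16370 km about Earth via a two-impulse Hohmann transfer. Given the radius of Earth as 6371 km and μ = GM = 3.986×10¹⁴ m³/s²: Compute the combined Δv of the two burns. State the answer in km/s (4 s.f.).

Δv_total ≈ 3.287 km/s

r₁ = 6371 + 221.1 = 6592.1 km = 6.5921×10⁶ m.
r₂ = 6371 + 16370 = 22741 km = 2.2741×10⁷ m.
Transfer ellipse a_t = (r₁ + r₂)/2 = 1.467×10⁷ m.
At r₁: circular v_c1 = √(μ/r₁) = 7776 m/s; transfer-perigee v_p = √[μ(2/r₁ − 1/a_t)] = 9683 m/s.
Δv₁ = v_p − v_c1 = 1907 m/s.
At r₂: circular v_c2 = √(μ/r₂) = 4187 m/s; transfer-apogee v_a = √[μ(2/r₂ − 1/a_t)] = 2807 m/s.
Δv₂ = v_c2 − v_a = 1380 m/s.
Total Δv = Δv₁ + Δv₂ = 3287 m/s = 3.287 km/s.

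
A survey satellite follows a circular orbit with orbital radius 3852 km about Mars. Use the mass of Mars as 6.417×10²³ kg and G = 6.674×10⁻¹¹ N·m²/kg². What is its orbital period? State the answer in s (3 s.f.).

T ≈ 7260 s

μ = GM = 6.674×10⁻¹¹ × 6.417×10²³ = 4.283×10¹³ m³/s².
r = 3852 km = 3.852×10⁶ m.
Kepler's third law: T = 2π√(r³/μ) = 2π√((3.852×10⁶)³ / 4.283×10¹³).
r³/μ = 1.335×10⁶ s², so T = 2π × 1.155×10³ = 7.259×10³ s.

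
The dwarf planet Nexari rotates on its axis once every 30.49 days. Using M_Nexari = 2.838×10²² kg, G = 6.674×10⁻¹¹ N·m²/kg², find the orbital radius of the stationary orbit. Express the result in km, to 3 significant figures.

μ = GM = 6.674×10⁻¹¹ × 2.838×10²² = 1.894×10¹² m³/s².
T = 30.49 days = 2.634×10⁶ s.
A synchronous orbit has period T, so by Kepler's third law a = (μT²/4π²)^(1/3).
μT²/4π² = 1.894×10¹² × (2.634×10⁶)² / 39.48 = 3.330×10²³ m³.
a = 6.931×10⁷ m = 69310 km.

r_sync ≈ 69300 km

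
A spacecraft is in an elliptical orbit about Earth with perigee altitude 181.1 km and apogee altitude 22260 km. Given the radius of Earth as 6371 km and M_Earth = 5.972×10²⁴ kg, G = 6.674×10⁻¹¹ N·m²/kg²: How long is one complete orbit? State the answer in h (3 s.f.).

μ = GM = 6.674×10⁻¹¹ × 5.972×10²⁴ = 3.986×10¹⁴ m³/s².
r_p = 6371 + 181.1 = 6552.1 km = 6.5521×10⁶ m.
r_a = 6371 + 22260 = 28631 km = 2.8631×10⁷ m.
Semi-major axis a = (r_p + r_a)/2 = (6552.1 + 28631)/2 = 17592 km = 1.759×10⁷ m.
By Kepler's third law T = 2π√(a³/μ) = 2π × 3.696×10³ = 2.322×10⁴ s.
= 6.450 h.

T ≈ 6.45 h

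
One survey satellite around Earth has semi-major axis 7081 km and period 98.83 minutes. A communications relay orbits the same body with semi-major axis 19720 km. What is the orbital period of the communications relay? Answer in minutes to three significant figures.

T₂ ≈ 459 minutes

Kepler's third law: T² ∝ a³, so T₂ = T₁ (a₂/a₁)^(3/2).
a₂/a₁ = 2.785, (a₂/a₁)^(3/2) = 4.647.
T₂ = 98.83 × 4.647 = 459.3 minutes.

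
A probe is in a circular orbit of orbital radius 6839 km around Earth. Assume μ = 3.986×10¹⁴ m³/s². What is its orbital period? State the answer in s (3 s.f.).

r = 6839 km = 6.839×10⁶ m.
Kepler's third law: T = 2π√(r³/μ) = 2π√((6.839×10⁶)³ / 3.986×10¹⁴).
r³/μ = 8.025×10⁵ s², so T = 2π × 8.958×10² = 5.629×10³ s.

T ≈ 5630 s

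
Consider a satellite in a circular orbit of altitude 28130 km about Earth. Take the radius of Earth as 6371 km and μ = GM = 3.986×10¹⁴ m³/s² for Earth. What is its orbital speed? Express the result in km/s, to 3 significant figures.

v ≈ 3.40 km/s

r = 6371 + 28130 = 34501 km = 3.4501×10⁷ m.
For a circular orbit v = √(μ/r) = √(3.986×10¹⁴ / 3.450×10⁷) = √(1.155×10⁷) = 3399 m/s.
That is 3.399 km/s.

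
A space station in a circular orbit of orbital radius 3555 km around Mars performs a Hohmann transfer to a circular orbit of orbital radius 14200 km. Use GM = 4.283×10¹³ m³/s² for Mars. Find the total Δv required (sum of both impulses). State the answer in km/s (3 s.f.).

r₁ = 3555 km = 3.555×10⁶ m.
r₂ = 14200 km = 1.420×10⁷ m.
Transfer ellipse a_t = (r₁ + r₂)/2 = 8.878×10⁶ m.
At r₁: circular v_c1 = √(μ/r₁) = 3471 m/s; transfer-periapsis v_p = √[μ(2/r₁ − 1/a_t)] = 4390 m/s.
Δv₁ = v_p − v_c1 = 918.9 m/s.
At r₂: circular v_c2 = √(μ/r₂) = 1737 m/s; transfer-apoapsis v_a = √[μ(2/r₂ − 1/a_t)] = 1099 m/s.
Δv₂ = v_c2 − v_a = 637.7 m/s.
Total Δv = Δv₁ + Δv₂ = 1557 m/s = 1.557 km/s.

Δv_total ≈ 1.56 km/s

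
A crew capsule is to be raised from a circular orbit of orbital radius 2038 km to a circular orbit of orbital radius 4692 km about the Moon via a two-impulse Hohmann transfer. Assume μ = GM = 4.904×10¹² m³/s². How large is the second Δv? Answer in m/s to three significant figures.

Δv ≈ 227 m/s

r₁ = 2038 km = 2.038×10⁶ m.
r₂ = 4692 km = 4.692×10⁶ m.
Transfer ellipse a_t = (r₁ + r₂)/2 = 3.365×10⁶ m.
At r₁: circular v_c1 = √(μ/r₁) = 1551 m/s; transfer-perilune v_p = √[μ(2/r₁ − 1/a_t)] = 1832 m/s.
At r₂: circular v_c2 = √(μ/r₂) = 1022 m/s; transfer-apolune v_a = √[μ(2/r₂ − 1/a_t)] = 795.6 m/s.
Δv₂ = v_c2 − v_a = 226.7 m/s.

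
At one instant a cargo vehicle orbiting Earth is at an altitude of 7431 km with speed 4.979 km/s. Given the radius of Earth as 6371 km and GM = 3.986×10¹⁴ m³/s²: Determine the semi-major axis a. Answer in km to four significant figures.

a ≈ 12090 km

r = 6371 + 7431 = 13802 km = 1.380×10⁷ m.
Vis-viva rearranged: 1/a = 2/r − v²/μ = 1.449×10⁻⁷ − 6.219×10⁻⁸ = 8.271×10⁻⁸ m⁻¹.
a = 1.209×10⁷ m = 12090 km.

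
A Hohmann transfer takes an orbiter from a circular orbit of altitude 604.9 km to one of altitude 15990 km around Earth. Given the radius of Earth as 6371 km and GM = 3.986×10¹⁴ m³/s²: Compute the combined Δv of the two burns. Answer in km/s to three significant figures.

Δv_total ≈ 3.08 km/s

r₁ = 6371 + 604.9 = 6975.9 km = 6.9759×10⁶ m.
r₂ = 6371 + 15990 = 22361 km = 2.2361×10⁷ m.
Transfer ellipse a_t = (r₁ + r₂)/2 = 1.467×10⁷ m.
At r₁: circular v_c1 = √(μ/r₁) = 7559 m/s; transfer-perigee v_p = √[μ(2/r₁ − 1/a_t)] = 9333 m/s.
Δv₁ = v_p − v_c1 = 1774 m/s.
At r₂: circular v_c2 = √(μ/r₂) = 4222 m/s; transfer-apogee v_a = √[μ(2/r₂ − 1/a_t)] = 2912 m/s.
Δv₂ = v_c2 − v_a = 1310 m/s.
Total Δv = Δv₁ + Δv₂ = 3084 m/s = 3.084 km/s.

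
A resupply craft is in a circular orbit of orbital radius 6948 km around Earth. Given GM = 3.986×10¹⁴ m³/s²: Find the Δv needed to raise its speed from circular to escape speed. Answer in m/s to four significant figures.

Δv ≈ 3137 m/s

r = 6948 km = 6.948×10⁶ m.
Circular speed v_c = √(μ/r) = 7574 m/s.
Escape speed v_esc = √(2μ/r) = √2 × v_c = 10710 m/s.
Δv = v_esc − v_c = 3137 m/s.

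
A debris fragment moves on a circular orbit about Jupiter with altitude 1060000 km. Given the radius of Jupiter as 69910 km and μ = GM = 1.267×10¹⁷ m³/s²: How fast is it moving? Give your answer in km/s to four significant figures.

r = 69910 + 1060000 = 1129900 km = 1.1299×10⁹ m.
For a circular orbit v = √(μ/r) = √(1.267×10¹⁷ / 1.130×10⁹) = √(1.121×10⁸) = 10590 m/s.
That is 10.59 km/s.

v ≈ 10.59 km/s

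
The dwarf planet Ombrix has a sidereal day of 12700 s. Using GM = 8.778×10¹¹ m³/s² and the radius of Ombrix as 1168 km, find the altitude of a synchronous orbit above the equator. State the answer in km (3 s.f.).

A synchronous orbit has period T, so by Kepler's third law a = (μT²/4π²)^(1/3).
μT²/4π² = 8.778×10¹¹ × (1.270×10⁴)² / 39.48 = 3.586×10¹⁸ m³.
a = 1.531×10⁶ m = 1530.7 km.
Altitude h = a − R = 1530.7 − 1168 = 362.67 km.

h_sync ≈ 363 km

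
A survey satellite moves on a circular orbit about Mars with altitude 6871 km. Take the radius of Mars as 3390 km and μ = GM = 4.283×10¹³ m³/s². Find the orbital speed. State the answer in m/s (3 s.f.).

v ≈ 2040 m/s

r = 3390 + 6871 = 10261 km = 1.0261×10⁷ m.
For a circular orbit v = √(μ/r) = √(4.283×10¹³ / 1.026×10⁷) = √(4.174×10⁶) = 2043 m/s.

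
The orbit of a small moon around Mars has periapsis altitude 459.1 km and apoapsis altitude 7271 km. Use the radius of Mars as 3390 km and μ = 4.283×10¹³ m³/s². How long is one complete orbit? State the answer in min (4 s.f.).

T ≈ 312.7 min

r_p = 3390 + 459.1 = 3849.1 km = 3.8491×10⁶ m.
r_a = 3390 + 7271 = 10661 km = 1.0661×10⁷ m.
Semi-major axis a = (r_p + r_a)/2 = (3849.1 + 10661)/2 = 7255.1 km = 7.255×10⁶ m.
By Kepler's third law T = 2π√(a³/μ) = 2π × 2.986×10³ = 1.876×10⁴ s.
= 312.7 min.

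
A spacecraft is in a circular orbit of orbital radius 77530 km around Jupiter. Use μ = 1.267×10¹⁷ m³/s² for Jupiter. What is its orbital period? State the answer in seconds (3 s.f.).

T ≈ 12100 seconds

r = 77530 km = 7.753×10⁷ m.
Kepler's third law: T = 2π√(r³/μ) = 2π√((7.753×10⁷)³ / 1.267×10¹⁷).
r³/μ = 3.678×10⁶ s², so T = 2π × 1.918×10³ = 1.205×10⁴ s.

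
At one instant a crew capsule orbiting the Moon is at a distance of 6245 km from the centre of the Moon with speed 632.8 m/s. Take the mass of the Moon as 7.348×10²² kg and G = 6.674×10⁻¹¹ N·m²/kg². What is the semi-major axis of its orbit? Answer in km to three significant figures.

μ = GM = 6.674×10⁻¹¹ × 7.348×10²² = 4.904×10¹² m³/s².
r = 6.245×10⁶ m.
Vis-viva rearranged: 1/a = 2/r − v²/μ = 3.203×10⁻⁷ − 8.165×10⁻⁸ = 2.386×10⁻⁷ m⁻¹.
a = 4.191×10⁶ m = 4191.1 km.

a ≈ 4190 km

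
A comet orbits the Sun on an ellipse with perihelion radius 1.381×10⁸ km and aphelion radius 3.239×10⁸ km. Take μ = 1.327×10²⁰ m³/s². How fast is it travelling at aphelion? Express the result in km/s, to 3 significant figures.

Semi-major axis a = (r_p + r_a)/2 = 2.3100×10⁸ km = 2.310×10¹¹ m.
Vis-viva: v² = μ(2/r − 1/a) = 1.327×10²⁰ × (6.175×10⁻¹² − 4.329×10⁻¹²) = 2.449×10⁸ m²/s².
v = 15650 m/s = 15.65 km/s.

v ≈ 15.7 km/s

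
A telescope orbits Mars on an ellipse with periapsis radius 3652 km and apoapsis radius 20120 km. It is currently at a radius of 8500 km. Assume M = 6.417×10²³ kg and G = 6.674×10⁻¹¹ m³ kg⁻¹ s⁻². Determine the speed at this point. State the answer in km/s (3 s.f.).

v ≈ 2.54 km/s

μ = GM = 6.674×10⁻¹¹ × 6.417×10²³ = 4.283×10¹³ m³/s².
Semi-major axis a = (r_p + r_a)/2 = 11886 km = 1.189×10⁷ m.
Vis-viva: v² = μ(2/r − 1/a) = 4.283×10¹³ × (2.353×10⁻⁷ − 8.413×10⁻⁸) = 6.474×10⁶ m²/s².
v = 2544 m/s = 2.544 km/s.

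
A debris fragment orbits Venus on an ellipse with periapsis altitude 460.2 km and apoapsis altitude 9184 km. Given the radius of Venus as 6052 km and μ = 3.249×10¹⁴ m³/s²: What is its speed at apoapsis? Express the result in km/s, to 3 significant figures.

v ≈ 3.57 km/s

r_p = 6052 + 460.2 = 6512.2 km = 6.5122×10⁶ m.
r_a = 6052 + 9184 = 15236 km = 1.5236×10⁷ m.
Semi-major axis a = (r_p + r_a)/2 = 10874 km = 1.087×10⁷ m.
Vis-viva: v² = μ(2/r − 1/a) = 3.249×10¹⁴ × (1.313×10⁻⁷ − 9.196×10⁻⁸) = 1.277×10⁷ m²/s².
v = 3574 m/s = 3.574 km/s.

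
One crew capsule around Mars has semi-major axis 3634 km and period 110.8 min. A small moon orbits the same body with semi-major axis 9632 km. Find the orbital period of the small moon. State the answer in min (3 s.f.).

T₂ ≈ 478 min

Kepler's third law: T² ∝ a³, so T₂ = T₁ (a₂/a₁)^(3/2).
a₂/a₁ = 2.651, (a₂/a₁)^(3/2) = 4.315.
T₂ = 110.8 × 4.315 = 478.1 min.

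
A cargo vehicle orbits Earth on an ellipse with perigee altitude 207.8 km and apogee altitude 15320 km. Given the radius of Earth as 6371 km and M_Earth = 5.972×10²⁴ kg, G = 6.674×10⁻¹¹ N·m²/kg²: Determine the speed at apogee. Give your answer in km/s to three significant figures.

v ≈ 2.92 km/s

μ = GM = 6.674×10⁻¹¹ × 5.972×10²⁴ = 3.986×10¹⁴ m³/s².
r_p = 6371 + 207.8 = 6578.8 km = 6.5788×10⁶ m.
r_a = 6371 + 15320 = 21691 km = 2.1691×10⁷ m.
Semi-major axis a = (r_p + r_a)/2 = 14135 km = 1.413×10⁷ m.
Vis-viva: v² = μ(2/r − 1/a) = 3.986×10¹⁴ × (9.220×10⁻⁸ − 7.075×10⁻⁸) = 8.552×10⁶ m²/s².
v = 2924 m/s = 2.924 km/s.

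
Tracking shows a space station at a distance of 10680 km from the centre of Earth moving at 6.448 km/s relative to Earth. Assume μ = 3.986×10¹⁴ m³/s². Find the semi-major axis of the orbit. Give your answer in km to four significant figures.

a ≈ 12050 km

r = 1.068×10⁷ m.
Vis-viva rearranged: 1/a = 2/r − v²/μ = 1.873×10⁻⁷ − 1.043×10⁻⁷ = 8.296×10⁻⁸ m⁻¹.
a = 1.205×10⁷ m = 12054 km.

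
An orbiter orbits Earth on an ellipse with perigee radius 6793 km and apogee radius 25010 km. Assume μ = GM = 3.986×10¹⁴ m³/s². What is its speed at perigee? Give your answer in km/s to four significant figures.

v ≈ 9.607 km/s

Semi-major axis a = (r_p + r_a)/2 = 15902 km = 1.590×10⁷ m.
Vis-viva: v² = μ(2/r − 1/a) = 3.986×10¹⁴ × (2.944×10⁻⁷ − 6.289×10⁻⁸) = 9.229×10⁷ m²/s².
v = 9607 m/s = 9.607 km/s.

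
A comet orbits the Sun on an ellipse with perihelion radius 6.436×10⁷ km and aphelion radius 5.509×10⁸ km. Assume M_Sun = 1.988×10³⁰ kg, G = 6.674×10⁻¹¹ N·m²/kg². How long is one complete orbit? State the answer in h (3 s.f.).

μ = GM = 6.674×10⁻¹¹ × 1.988×10³⁰ = 1.327×10²⁰ m³/s².
Semi-major axis a = (r_p + r_a)/2 = (6.4360×10⁷ + 5.5090×10⁸)/2 = 3.0763×10⁸ km = 3.076×10¹¹ m.
By Kepler's third law T = 2π√(a³/μ) = 2π × 1.481×10⁷ = 9.307×10⁷ s.
= 25850 h.

T ≈ 25900 h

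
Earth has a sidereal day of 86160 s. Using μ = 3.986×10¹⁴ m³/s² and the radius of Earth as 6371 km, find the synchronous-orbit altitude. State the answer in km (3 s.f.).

h_sync ≈ 35800 km

A synchronous orbit has period T, so by Kepler's third law a = (μT²/4π²)^(1/3).
μT²/4π² = 3.986×10¹⁴ × (8.616×10⁴)² / 39.48 = 7.495×10²² m³.
a = 4.216×10⁷ m = 42163 km.
Altitude h = a − R = 42163 − 6371 = 35792 km.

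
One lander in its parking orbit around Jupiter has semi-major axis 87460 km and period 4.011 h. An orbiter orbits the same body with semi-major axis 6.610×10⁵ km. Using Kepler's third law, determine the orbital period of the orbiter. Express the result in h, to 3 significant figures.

T₂ ≈ 83.3 h

Kepler's third law: T² ∝ a³, so T₂ = T₁ (a₂/a₁)^(3/2).
a₂/a₁ = 7.558, (a₂/a₁)^(3/2) = 20.78.
T₂ = 4.011 × 20.78 = 83.34 h.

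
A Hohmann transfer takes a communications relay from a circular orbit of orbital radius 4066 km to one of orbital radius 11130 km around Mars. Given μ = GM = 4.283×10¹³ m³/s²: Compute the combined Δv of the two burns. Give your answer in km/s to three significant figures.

Δv_total ≈ 1.21 km/s

r₁ = 4066 km = 4.066×10⁶ m.
r₂ = 11130 km = 1.113×10⁷ m.
Transfer ellipse a_t = (r₁ + r₂)/2 = 7.598×10⁶ m.
At r₁: circular v_c1 = √(μ/r₁) = 3246 m/s; transfer-periapsis v_p = √[μ(2/r₁ − 1/a_t)] = 3928 m/s.
Δv₁ = v_p − v_c1 = 682.6 m/s.
At r₂: circular v_c2 = √(μ/r₂) = 1962 m/s; transfer-apoapsis v_a = √[μ(2/r₂ − 1/a_t)] = 1435 m/s.
Δv₂ = v_c2 − v_a = 526.6 m/s.
Total Δv = Δv₁ + Δv₂ = 1209 m/s = 1.209 km/s.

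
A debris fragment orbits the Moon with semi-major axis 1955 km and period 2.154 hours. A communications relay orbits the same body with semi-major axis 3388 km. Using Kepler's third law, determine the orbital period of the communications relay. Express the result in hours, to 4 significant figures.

Kepler's third law: T² ∝ a³, so T₂ = T₁ (a₂/a₁)^(3/2).
a₂/a₁ = 1.733, (a₂/a₁)^(3/2) = 2.281.
T₂ = 2.154 × 2.281 = 4.914 hours.

T₂ ≈ 4.914 hours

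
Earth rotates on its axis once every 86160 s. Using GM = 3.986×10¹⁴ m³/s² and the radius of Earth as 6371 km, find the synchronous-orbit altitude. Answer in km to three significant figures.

h_sync ≈ 35800 km

A synchronous orbit has period T, so by Kepler's third law a = (μT²/4π²)^(1/3).
μT²/4π² = 3.986×10¹⁴ × (8.616×10⁴)² / 39.48 = 7.495×10²² m³.
a = 4.216×10⁷ m = 42163 km.
Altitude h = a − R = 42163 − 6371 = 35792 km.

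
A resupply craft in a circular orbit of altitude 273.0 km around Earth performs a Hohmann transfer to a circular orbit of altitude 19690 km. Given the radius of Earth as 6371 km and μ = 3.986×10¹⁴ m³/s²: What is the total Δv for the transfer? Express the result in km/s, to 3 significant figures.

r₁ = 6371 + 273.0 = 6644.0 km = 6.6440×10⁶ m.
r₂ = 6371 + 19690 = 26061 km = 2.6061×10⁷ m.
Transfer ellipse a_t = (r₁ + r₂)/2 = 1.635×10⁷ m.
At r₁: circular v_c1 = √(μ/r₁) = 7746 m/s; transfer-perigee v_p = √[μ(2/r₁ − 1/a_t)] = 9778 m/s.
Δv₁ = v_p − v_c1 = 2033 m/s.
At r₂: circular v_c2 = √(μ/r₂) = 3911 m/s; transfer-apogee v_a = √[μ(2/r₂ − 1/a_t)] = 2493 m/s.
Δv₂ = v_c2 − v_a = 1418 m/s.
Total Δv = Δv₁ + Δv₂ = 3451 m/s = 3.451 km/s.

Δv_total ≈ 3.45 km/s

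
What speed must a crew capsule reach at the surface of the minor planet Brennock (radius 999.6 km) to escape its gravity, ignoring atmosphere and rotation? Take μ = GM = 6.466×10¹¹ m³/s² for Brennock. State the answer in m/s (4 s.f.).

v_esc ≈ 1137 m/s

r = R = 9.996×10⁵ m.
Escape speed v_esc = √(2μ/r) = √(2 × 6.466×10¹¹ / 9.996×10⁵) = √(1.294×10⁶) = 1137 m/s.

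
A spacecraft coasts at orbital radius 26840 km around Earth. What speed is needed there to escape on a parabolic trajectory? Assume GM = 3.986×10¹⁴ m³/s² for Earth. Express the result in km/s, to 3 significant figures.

v_esc ≈ 5.45 km/s

r = 26840 km = 2.684×10⁷ m.
Escape speed v_esc = √(2μ/r) = √(2 × 3.986×10¹⁴ / 2.684×10⁷) = √(2.970×10⁷) = 5450 m/s.
= 5.450 km/s.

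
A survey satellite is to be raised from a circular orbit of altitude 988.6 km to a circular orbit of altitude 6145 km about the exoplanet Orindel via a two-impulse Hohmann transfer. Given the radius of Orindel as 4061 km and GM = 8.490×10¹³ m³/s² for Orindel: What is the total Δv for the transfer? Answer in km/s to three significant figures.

Δv_total ≈ 1.18 km/s

r₁ = 4061 + 988.6 = 5049.6 km = 5.0496×10⁶ m.
r₂ = 4061 + 6145 = 10206 km = 1.0206×10⁷ m.
Transfer ellipse a_t = (r₁ + r₂)/2 = 7.628×10⁶ m.
At r₁: circular v_c1 = √(μ/r₁) = 4100 m/s; transfer-periapsis v_p = √[μ(2/r₁ − 1/a_t)] = 4743 m/s.
Δv₁ = v_p − v_c1 = 642.6 m/s.
At r₂: circular v_c2 = √(μ/r₂) = 2884 m/s; transfer-apoapsis v_a = √[μ(2/r₂ − 1/a_t)] = 2347 m/s.
Δv₂ = v_c2 − v_a = 537.5 m/s.
Total Δv = Δv₁ + Δv₂ = 1180 m/s = 1.180 km/s.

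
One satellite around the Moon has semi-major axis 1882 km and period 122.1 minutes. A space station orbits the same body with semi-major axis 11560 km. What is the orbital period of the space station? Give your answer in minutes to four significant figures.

T₂ ≈ 1859 minutes

Kepler's third law: T² ∝ a³, so T₂ = T₁ (a₂/a₁)^(3/2).
a₂/a₁ = 6.142, (a₂/a₁)^(3/2) = 15.22.
T₂ = 122.1 × 15.22 = 1859 minutes.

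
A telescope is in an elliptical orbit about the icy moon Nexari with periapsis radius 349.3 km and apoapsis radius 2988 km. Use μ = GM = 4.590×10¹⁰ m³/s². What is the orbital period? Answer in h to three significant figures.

T ≈ 17.6 h

Semi-major axis a = (r_p + r_a)/2 = (349.30 + 2988.0)/2 = 1668.7 km = 1.669×10⁶ m.
By Kepler's third law T = 2π√(a³/μ) = 2π × 1.006×10⁴ = 6.322×10⁴ s.
= 17.56 h.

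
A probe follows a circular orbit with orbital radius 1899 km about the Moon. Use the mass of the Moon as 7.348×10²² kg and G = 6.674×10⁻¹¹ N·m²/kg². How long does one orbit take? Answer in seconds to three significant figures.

μ = GM = 6.674×10⁻¹¹ × 7.348×10²² = 4.904×10¹² m³/s².
r = 1899 km = 1.899×10⁶ m.
Kepler's third law: T = 2π√(r³/μ) = 2π√((1.899×10⁶)³ / 4.904×10¹²).
r³/μ = 1.396×10⁶ s², so T = 2π × 1.182×10³ = 7.425×10³ s.

T ≈ 7420 seconds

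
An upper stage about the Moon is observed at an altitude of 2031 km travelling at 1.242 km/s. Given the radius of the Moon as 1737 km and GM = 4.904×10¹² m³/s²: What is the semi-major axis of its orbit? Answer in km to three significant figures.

a ≈ 4620 km

r = 1737 + 2031 = 3768.0 km = 3.768×10⁶ m.
Specific orbital energy ε = v²/2 − μ/r = (1242)²/2 − 4.904×10¹²/3.768×10⁶ = -5.302×10⁵ J/kg.
Since ε = −μ/(2a), a = −μ/(2ε) = 4.625×10⁶ m = 4624.6 km.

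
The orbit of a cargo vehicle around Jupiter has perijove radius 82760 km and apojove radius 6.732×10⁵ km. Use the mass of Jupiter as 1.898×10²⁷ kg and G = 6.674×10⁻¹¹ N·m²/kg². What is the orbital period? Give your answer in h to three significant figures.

μ = GM = 6.674×10⁻¹¹ × 1.898×10²⁷ = 1.267×10¹⁷ m³/s².
Semi-major axis a = (r_p + r_a)/2 = (82760 + 6.7320×10⁵)/2 = 3.7798×10⁵ km = 3.780×10⁸ m.
By Kepler's third law T = 2π√(a³/μ) = 2π × 2.065×10⁴ = 1.297×10⁵ s.
= 36.04 h.

T ≈ 36.0 h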